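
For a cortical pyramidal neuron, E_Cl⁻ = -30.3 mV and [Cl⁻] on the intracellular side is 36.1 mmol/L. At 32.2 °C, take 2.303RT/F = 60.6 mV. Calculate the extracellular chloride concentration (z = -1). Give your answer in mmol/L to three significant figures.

Nernst: E = (60.6/-1) · log₁₀([out]/[in]), so log₁₀([out]/[in]) = -30.3 × -1 / 60.6 = 0.5000.
[out]/[in] = 10^(0.5000) = 3.162.
[out] = 3.162 × 36.1 = 114.2 mmol/L.

114 mmol/L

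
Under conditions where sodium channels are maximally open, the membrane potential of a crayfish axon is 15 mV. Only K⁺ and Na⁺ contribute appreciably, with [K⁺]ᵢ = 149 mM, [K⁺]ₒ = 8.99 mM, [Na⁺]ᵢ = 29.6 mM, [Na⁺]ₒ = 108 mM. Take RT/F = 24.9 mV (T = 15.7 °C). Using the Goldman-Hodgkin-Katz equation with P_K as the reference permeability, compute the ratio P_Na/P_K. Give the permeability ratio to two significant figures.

4.9

Let α = P_Na/P_K. GHK: Vm = 24.9·ln[(Kₒ + α·Naₒ)/(Kᵢ + α·Naᵢ)].
e^(Vm/24.9) = e^(15.0/24.9) = 1.8265
So 1.8265·(Kᵢ + α·Naᵢ) = Kₒ + α·Naₒ → α = (1.8265·149.0 − 8.99) / (108.0 − 1.8265·29.6)
α = (272.2 − 8.99) / (108.0 − 54.06) = 263.2/53.94 = 4.879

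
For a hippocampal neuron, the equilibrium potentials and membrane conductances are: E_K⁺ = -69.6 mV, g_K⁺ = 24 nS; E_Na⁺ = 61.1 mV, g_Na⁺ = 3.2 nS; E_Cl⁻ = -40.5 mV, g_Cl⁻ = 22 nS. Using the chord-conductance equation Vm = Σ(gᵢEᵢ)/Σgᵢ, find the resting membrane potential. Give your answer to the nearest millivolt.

-48 mV

Σ gᵢEᵢ = 24·(-69.6) + 3.2·(61.1) + 22·(-40.5) = -2365.88
Σ gᵢ = 24 + 3.2 + 22 = 49.2
Vm = -2365.88 / 49.2 = -48.09 mV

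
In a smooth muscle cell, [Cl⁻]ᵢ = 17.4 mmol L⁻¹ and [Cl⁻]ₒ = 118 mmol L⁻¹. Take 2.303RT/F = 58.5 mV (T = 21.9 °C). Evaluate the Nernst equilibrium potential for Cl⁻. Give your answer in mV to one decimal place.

E = (58.5/z) · log₁₀([Cl⁻]_out/[Cl⁻]_in) with z = -1.
For an anion, dividing by z = -1 reverses the sign.
= (58.5/-1) · log₁₀(118/17.4) = -58.50 · log₁₀(6.782)
= -58.50 · (0.8313) = -48.63 mV

-48.6 mV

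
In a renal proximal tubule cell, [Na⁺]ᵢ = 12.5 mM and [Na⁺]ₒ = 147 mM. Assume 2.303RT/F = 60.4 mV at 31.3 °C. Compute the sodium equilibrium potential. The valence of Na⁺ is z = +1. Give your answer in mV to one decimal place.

E = (60.4/z) · log₁₀([Na⁺]_out/[Na⁺]_in) with z = +1.
= (60.4/1) · log₁₀(147/12.5) = 60.40 · log₁₀(11.76)
= 60.40 · (1.0704) = 64.65 mV

64.7 mV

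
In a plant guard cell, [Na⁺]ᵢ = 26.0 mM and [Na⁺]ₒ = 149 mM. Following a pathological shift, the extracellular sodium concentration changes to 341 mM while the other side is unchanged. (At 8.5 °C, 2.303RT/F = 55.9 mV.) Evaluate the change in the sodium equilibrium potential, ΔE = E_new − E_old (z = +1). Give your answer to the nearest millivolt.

20 mV

E_old = (55.9/1)·log₁₀(149/26.0) = 42.38 mV
E_new = (55.9/1)·log₁₀(341/26.0) = 62.48 mV
ΔE = 62.48 − (42.38) = 20.10 mV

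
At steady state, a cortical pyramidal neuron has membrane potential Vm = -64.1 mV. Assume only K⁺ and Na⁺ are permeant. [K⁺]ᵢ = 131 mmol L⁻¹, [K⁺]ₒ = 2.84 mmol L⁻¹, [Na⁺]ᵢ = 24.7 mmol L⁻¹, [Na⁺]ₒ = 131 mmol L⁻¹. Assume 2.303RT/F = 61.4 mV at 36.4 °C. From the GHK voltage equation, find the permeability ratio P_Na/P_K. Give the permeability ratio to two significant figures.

Let α = P_Na/P_K. GHK: Vm = 61.4·log₁₀[(Kₒ + α·Naₒ)/(Kᵢ + α·Naᵢ)].
10^(Vm/61.4) = 10^(-64.1/61.4) = 0.09037
So 0.09037·(Kᵢ + α·Naᵢ) = Kₒ + α·Naₒ → α = (0.09037·131.0 − 2.84) / (131.0 − 0.09037·24.7)
α = (11.84 − 2.84) / (131.0 − 2.232) = 8.999/128.8 = 0.06988

0.070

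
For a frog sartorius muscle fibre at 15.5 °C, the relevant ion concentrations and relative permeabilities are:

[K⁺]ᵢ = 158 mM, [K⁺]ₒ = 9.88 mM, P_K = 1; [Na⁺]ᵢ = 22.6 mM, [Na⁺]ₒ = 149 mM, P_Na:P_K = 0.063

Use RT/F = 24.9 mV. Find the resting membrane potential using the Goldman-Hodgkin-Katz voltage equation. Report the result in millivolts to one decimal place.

Vm = 24.9 · ln[(Σ P·[cation]ₒ + Σ P·[anion]ᵢ) / (Σ P·[cation]ᵢ + Σ P·[anion]ₒ)]
Numerator = 1×9.88 + 0.063×149 = 19.27
Denominator = 1×158 + 0.063×22.6 = 159.4
Vm = 24.9 · ln(0.12085) = 24.9 × (-2.1132) = -52.62 mV

-52.6 mV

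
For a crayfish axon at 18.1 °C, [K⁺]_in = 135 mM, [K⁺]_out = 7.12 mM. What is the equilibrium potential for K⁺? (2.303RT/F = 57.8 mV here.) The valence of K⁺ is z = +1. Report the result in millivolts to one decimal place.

-73.9 mV

E = (57.8/z) · log₁₀([K⁺]_out/[K⁺]_in) with z = +1.
= (57.8/1) · log₁₀(7.12/135) = 57.80 · log₁₀(0.05274)
= 57.80 · (-1.2779) = -73.86 mV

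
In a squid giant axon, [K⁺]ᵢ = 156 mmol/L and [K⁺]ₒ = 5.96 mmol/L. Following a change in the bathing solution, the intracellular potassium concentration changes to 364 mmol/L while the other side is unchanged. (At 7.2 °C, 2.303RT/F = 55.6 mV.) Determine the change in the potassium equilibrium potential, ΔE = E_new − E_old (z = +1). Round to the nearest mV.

E_old = (55.6/1)·log₁₀(5.96/156) = -78.83 mV
E_new = (55.6/1)·log₁₀(5.96/364) = -99.29 mV
ΔE = -99.29 − (-78.83) = -20.46 mV

-20 mV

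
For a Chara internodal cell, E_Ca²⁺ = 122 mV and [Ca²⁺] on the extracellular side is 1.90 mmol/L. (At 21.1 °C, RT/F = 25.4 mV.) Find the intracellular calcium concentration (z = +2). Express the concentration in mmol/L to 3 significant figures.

Nernst: E = (25.4/2) · ln([out]/[in]), so ln([out]/[in]) = 122.0 × 2 / 25.4 = 9.6063.
[out]/[in] = e^(9.6063) = 1.486e+04.
[in] = 1.90 / 1.486e+04 = 0.0001279 mmol/L.

0.000128 mmol/L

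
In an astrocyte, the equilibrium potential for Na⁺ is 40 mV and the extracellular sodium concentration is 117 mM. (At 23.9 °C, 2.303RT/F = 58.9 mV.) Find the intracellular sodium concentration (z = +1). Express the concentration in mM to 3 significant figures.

24.5 mM

Nernst: E = (58.9/1) · log₁₀([out]/[in]), so log₁₀([out]/[in]) = 40.0 × 1 / 58.9 = 0.6791.
[out]/[in] = 10^(0.6791) = 4.777.
[in] = 117 / 4.777 = 24.49 mM.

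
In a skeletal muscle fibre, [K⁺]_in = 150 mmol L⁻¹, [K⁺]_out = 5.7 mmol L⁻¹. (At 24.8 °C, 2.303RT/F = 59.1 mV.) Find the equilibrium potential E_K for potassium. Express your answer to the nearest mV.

-84 mV

E = (59.1/z) · log₁₀([K⁺]_out/[K⁺]_in) with z = +1.
= (59.1/1) · log₁₀(5.7/150) = 59.10 · log₁₀(0.038)
= 59.10 · (-1.4202) = -83.93 mV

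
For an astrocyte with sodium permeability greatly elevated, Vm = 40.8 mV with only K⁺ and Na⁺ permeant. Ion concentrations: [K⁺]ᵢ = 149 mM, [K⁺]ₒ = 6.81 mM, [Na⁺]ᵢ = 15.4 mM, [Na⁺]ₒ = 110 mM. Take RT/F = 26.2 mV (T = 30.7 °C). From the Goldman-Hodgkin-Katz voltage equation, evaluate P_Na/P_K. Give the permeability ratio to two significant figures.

Let α = P_Na/P_K. GHK: Vm = 26.2·ln[(Kₒ + α·Naₒ)/(Kᵢ + α·Naᵢ)].
e^(Vm/26.2) = e^(40.8/26.2) = 4.7458
So 4.7458·(Kᵢ + α·Naᵢ) = Kₒ + α·Naₒ → α = (4.7458·149.0 − 6.81) / (110.0 − 4.7458·15.4)
α = (707.1 − 6.81) / (110.0 − 73.08) = 700.3/36.92 = 18.97

19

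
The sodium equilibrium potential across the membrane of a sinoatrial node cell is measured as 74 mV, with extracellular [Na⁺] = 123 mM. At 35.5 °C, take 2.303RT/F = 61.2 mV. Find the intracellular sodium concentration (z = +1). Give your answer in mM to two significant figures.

7.6 mM

Nernst: E = (61.2/1) · log₁₀([out]/[in]), so log₁₀([out]/[in]) = 74.0 × 1 / 61.2 = 1.2092.
[out]/[in] = 10^(1.2092) = 16.19.
[in] = 123 / 16.19 = 7.599 mM.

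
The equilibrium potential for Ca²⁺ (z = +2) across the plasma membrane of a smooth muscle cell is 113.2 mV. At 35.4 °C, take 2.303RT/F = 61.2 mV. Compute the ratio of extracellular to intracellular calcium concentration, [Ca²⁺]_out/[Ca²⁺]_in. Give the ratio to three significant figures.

log₁₀([out]/[in]) = E·z/(61.2) = 113.2 × 2 / 61.2 = 3.6993
[out]/[in] = 10^(3.6993) = 5004

5000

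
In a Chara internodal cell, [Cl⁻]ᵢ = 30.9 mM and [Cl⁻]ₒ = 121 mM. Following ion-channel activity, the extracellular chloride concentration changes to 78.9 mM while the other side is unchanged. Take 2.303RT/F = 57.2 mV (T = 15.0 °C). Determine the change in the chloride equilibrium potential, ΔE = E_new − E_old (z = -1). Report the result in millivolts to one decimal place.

10.6 mV

E_old = (57.2/-1)·log₁₀(121/30.9) = -33.91 mV
E_new = (57.2/-1)·log₁₀(78.9/30.9) = -23.29 mV
ΔE = -23.29 − (-33.91) = 10.62 mV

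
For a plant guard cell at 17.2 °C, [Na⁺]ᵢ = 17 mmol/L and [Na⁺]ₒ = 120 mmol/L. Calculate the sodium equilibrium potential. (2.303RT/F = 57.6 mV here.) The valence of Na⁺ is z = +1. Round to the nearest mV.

49 mV

E = (57.6/z) · log₁₀([Na⁺]_out/[Na⁺]_in) with z = +1.
= (57.6/1) · log₁₀(120/17) = 57.60 · log₁₀(7.059)
= 57.60 · (0.8487) = 48.89 mV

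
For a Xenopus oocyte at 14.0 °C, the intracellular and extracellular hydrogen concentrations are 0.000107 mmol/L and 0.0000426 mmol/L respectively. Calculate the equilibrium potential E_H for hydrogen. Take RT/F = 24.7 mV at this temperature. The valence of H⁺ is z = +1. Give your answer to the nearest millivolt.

-23 mV

E = (24.7/z) · ln([H⁺]_out/[H⁺]_in) with z = +1.
= (24.7/1) · ln(0.0000426/0.000107) = 24.70 · ln(0.3981)
= 24.70 · (-0.9210) = -22.75 mV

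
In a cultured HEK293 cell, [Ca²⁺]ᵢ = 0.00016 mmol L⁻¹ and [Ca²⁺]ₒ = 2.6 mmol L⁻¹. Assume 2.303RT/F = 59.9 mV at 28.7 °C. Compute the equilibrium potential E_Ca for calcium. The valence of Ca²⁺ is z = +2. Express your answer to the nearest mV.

126 mV

E = (59.9/z) · log₁₀([Ca²⁺]_out/[Ca²⁺]_in) with z = +2.
= (59.9/2) · log₁₀(2.6/0.00016) = 29.95 · log₁₀(1.625e+04)
= 29.95 · (4.2109) = 126.12 mV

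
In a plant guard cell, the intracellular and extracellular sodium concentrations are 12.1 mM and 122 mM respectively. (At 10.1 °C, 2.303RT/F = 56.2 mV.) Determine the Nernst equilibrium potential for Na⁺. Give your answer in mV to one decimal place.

E = (56.2/z) · log₁₀([Na⁺]_out/[Na⁺]_in) with z = +1.
= (56.2/1) · log₁₀(122/12.1) = 56.20 · log₁₀(10.08)
= 56.20 · (1.0036) = 56.40 mV

56.4 mV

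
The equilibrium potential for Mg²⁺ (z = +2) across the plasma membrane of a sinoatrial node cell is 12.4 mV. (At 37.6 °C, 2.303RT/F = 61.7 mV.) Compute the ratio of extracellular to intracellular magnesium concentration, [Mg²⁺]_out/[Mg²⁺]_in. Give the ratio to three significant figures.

log₁₀([out]/[in]) = E·z/(61.7) = 12.4 × 2 / 61.7 = 0.4019
[out]/[in] = 10^(0.4019) = 2.523

2.52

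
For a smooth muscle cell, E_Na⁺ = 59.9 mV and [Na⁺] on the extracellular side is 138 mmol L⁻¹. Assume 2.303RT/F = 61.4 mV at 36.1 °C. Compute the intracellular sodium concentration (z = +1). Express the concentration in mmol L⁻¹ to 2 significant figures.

Nernst: E = (61.4/1) · log₁₀([out]/[in]), so log₁₀([out]/[in]) = 59.9 × 1 / 61.4 = 0.9756.
[out]/[in] = 10^(0.9756) = 9.453.
[in] = 138 / 9.453 = 14.6 mmol L⁻¹.

15 mmol L⁻¹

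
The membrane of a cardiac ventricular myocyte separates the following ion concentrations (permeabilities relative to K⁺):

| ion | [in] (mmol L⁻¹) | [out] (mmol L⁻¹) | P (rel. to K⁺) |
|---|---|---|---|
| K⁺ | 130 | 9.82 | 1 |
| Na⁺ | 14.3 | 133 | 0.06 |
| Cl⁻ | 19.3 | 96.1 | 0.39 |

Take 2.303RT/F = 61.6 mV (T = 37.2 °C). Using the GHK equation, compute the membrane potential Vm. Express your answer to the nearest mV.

Vm = 61.6 · log₁₀[(Σ P·[cation]ₒ + Σ P·[anion]ᵢ) / (Σ P·[cation]ᵢ + Σ P·[anion]ₒ)]
Numerator = 1×9.82 + 0.06×133 + 0.39×19.3 = 25.33
Denominator = 1×130 + 0.06×14.3 + 0.39×96.1 = 168.3
Vm = 61.6 · log₁₀(0.15045) = 61.6 × (-0.8226) = -50.67 mV

-51 mV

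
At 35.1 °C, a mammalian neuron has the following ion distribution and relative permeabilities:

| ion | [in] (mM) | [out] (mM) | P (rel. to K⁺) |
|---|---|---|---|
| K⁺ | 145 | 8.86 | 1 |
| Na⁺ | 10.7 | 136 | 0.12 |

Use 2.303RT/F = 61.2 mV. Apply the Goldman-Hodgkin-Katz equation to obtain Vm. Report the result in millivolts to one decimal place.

Vm = 61.2 · log₁₀[(Σ P·[cation]ₒ + Σ P·[anion]ᵢ) / (Σ P·[cation]ᵢ + Σ P·[anion]ₒ)]
Numerator = 1×8.86 + 0.12×136 = 25.18
Denominator = 1×145 + 0.12×10.7 = 146.3
Vm = 61.2 · log₁₀(0.17213) = 61.2 × (-0.7641) = -46.77 mV

-46.8 mV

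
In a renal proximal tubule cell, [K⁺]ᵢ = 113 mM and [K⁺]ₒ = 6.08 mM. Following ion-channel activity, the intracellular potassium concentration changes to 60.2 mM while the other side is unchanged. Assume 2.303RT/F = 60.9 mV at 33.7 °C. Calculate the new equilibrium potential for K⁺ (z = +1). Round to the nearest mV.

-61 mV

After the shift: [K⁺]_out = 6.08, [K⁺]_in = 60.2 mM.
E_new = (60.9/1)·log₁₀(6.08/60.2) = 60.90 · (-0.9957) = -60.64 mV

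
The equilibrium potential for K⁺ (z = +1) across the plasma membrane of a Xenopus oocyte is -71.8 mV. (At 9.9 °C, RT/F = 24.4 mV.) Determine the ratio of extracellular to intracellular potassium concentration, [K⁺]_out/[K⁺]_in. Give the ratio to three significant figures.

ln([out]/[in]) = E·z/(24.4) = -71.8 × 1 / 24.4 = -2.9426
[out]/[in] = e^(-2.9426) = 0.05273

0.0527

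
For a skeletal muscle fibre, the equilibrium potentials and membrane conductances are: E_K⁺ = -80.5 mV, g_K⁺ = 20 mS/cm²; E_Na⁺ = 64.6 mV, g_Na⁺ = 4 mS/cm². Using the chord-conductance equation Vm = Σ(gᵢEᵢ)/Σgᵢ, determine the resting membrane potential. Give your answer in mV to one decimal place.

Σ gᵢEᵢ = 20·(-80.5) + 4·(64.6) = -1351.60
Σ gᵢ = 20 + 4 = 24
Vm = -1351.60 / 24 = -56.32 mV

-56.3 mV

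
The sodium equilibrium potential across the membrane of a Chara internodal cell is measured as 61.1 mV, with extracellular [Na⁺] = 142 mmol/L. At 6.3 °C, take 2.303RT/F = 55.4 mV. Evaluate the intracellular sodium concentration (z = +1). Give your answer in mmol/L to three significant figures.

11.2 mmol/L

Nernst: E = (55.4/1) · log₁₀([out]/[in]), so log₁₀([out]/[in]) = 61.1 × 1 / 55.4 = 1.1029.
[out]/[in] = 10^(1.1029) = 12.67.
[in] = 142 / 12.67 = 11.2 mmol/L.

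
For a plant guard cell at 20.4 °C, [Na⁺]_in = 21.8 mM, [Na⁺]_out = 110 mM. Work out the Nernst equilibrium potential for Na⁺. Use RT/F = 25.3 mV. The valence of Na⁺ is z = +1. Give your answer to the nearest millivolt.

41 mV

E = (25.3/z) · ln([Na⁺]_out/[Na⁺]_in) with z = +1.
= (25.3/1) · ln(110/21.8) = 25.30 · ln(5.046)
= 25.30 · (1.6186) = 40.95 mV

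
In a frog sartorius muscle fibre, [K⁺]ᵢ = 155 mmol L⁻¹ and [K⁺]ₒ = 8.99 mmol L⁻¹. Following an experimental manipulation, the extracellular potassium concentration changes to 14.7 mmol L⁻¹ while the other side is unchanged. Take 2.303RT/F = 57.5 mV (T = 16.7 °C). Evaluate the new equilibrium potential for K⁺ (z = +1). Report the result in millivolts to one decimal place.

-58.8 mV

After the shift: [K⁺]_out = 14.7, [K⁺]_in = 155 mmol L⁻¹.
E_new = (57.5/1)·log₁₀(14.7/155) = 57.50 · (-1.0230) = -58.82 mV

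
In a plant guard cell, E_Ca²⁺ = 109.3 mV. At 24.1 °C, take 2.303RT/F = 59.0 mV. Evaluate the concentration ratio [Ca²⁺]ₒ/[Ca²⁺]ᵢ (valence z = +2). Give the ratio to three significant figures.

log₁₀([out]/[in]) = E·z/(59.0) = 109.3 × 2 / 59.0 = 3.7051
[out]/[in] = 10^(3.7051) = 5071

5070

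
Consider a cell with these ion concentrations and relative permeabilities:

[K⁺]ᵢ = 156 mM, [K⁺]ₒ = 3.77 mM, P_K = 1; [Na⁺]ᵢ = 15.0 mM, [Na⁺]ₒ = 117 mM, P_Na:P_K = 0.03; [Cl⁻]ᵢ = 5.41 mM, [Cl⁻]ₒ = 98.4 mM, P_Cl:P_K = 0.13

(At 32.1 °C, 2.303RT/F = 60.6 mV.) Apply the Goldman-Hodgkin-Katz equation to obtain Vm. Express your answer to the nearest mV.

-80 mV

Vm = 60.6 · log₁₀[(Σ P·[cation]ₒ + Σ P·[anion]ᵢ) / (Σ P·[cation]ᵢ + Σ P·[anion]ₒ)]
Numerator = 1×3.77 + 0.03×117 + 0.13×5.41 = 7.983
Denominator = 1×156 + 0.03×15.0 + 0.13×98.4 = 169.2
Vm = 60.6 · log₁₀(0.047171) = 60.6 × (-1.3263) = -80.38 mV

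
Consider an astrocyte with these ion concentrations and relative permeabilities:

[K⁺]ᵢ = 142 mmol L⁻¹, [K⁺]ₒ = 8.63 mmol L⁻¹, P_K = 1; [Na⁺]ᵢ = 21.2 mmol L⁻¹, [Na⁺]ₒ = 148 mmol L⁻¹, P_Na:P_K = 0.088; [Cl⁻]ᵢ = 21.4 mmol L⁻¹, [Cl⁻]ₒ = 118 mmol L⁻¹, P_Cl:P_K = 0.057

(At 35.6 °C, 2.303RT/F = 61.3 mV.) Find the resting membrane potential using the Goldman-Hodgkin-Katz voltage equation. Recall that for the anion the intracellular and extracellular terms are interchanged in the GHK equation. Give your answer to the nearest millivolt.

-50 mV

Vm = 61.3 · log₁₀[(Σ P·[cation]ₒ + Σ P·[anion]ᵢ) / (Σ P·[cation]ᵢ + Σ P·[anion]ₒ)]
Numerator = 1×8.63 + 0.088×148 + 0.057×21.4 = 22.87
Denominator = 1×142 + 0.088×21.2 + 0.057×118 = 150.6
Vm = 61.3 · log₁₀(0.15189) = 61.3 × (-0.8185) = -50.17 mV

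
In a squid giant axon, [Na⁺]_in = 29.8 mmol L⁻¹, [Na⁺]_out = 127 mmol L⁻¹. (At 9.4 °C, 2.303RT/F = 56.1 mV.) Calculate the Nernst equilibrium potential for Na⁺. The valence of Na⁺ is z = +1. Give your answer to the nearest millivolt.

E = (56.1/z) · log₁₀([Na⁺]_out/[Na⁺]_in) with z = +1.
= (56.1/1) · log₁₀(127/29.8) = 56.10 · log₁₀(4.262)
= 56.10 · (0.6296) = 35.32 mV

35 mV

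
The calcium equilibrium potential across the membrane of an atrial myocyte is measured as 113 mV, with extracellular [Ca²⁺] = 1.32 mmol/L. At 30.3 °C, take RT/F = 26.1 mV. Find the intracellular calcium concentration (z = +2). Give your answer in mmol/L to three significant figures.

0.000229 mmol/L

Nernst: E = (26.1/2) · ln([out]/[in]), so ln([out]/[in]) = 113.0 × 2 / 26.1 = 8.6590.
[out]/[in] = e^(8.6590) = 5762.
[in] = 1.32 / 5762 = 0.0002291 mmol/L.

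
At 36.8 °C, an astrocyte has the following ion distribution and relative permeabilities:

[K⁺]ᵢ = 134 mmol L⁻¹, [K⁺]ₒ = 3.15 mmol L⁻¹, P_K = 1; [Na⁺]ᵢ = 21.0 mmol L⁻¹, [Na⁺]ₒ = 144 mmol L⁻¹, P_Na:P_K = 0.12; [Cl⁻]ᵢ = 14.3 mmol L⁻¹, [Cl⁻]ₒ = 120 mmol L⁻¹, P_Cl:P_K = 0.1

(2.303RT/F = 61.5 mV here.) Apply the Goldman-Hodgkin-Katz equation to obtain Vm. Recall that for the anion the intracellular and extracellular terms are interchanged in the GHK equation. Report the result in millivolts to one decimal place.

-51.2 mV

Vm = 61.5 · log₁₀[(Σ P·[cation]ₒ + Σ P·[anion]ᵢ) / (Σ P·[cation]ᵢ + Σ P·[anion]ₒ)]
Numerator = 1×3.15 + 0.12×144 + 0.1×14.3 = 21.86
Denominator = 1×134 + 0.12×21.0 + 0.1×120 = 148.5
Vm = 61.5 · log₁₀(0.14719) = 61.5 × (-0.8321) = -51.18 mV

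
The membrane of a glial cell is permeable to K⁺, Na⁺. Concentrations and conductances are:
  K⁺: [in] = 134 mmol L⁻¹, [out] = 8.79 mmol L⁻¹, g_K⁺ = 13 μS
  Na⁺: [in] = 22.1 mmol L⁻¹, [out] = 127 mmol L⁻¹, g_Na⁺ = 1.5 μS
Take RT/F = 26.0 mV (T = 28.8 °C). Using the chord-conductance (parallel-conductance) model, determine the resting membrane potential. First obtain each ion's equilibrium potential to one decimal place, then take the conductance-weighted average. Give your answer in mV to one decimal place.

-58.8 mV

E_K⁺ = (26.0/1)·ln(8.79/134) = -70.8 mV
E_Na⁺ = (26.0/1)·ln(127/22.1) = 45.5 mV
Vm = (Σ gᵢEᵢ)/(Σ gᵢ) = (13·-70.8 + 1.5·45.5) / (13 + 1.5)
= -852.15 / 14.5 = -58.77 mV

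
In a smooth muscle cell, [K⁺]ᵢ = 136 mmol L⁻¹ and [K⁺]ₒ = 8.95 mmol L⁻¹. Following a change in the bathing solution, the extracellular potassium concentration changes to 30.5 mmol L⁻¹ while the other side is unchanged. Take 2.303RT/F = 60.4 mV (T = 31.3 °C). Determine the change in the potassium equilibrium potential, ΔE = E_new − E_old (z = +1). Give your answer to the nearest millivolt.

32 mV

E_old = (60.4/1)·log₁₀(8.95/136) = -71.38 mV
E_new = (60.4/1)·log₁₀(30.5/136) = -39.21 mV
ΔE = -39.21 − (-71.38) = 32.16 mV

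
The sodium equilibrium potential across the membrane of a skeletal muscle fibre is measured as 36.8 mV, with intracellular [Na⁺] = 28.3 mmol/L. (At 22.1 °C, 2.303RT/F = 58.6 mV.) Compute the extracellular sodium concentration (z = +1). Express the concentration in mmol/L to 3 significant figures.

Nernst: E = (58.6/1) · log₁₀([out]/[in]), so log₁₀([out]/[in]) = 36.8 × 1 / 58.6 = 0.6280.
[out]/[in] = 10^(0.6280) = 4.246.
[out] = 4.246 × 28.3 = 120.2 mmol/L.

120 mmol/L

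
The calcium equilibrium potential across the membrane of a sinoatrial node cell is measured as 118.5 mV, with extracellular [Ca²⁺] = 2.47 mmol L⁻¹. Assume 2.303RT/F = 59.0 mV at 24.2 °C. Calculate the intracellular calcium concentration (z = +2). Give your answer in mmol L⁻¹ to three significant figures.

Nernst: E = (59.0/2) · log₁₀([out]/[in]), so log₁₀([out]/[in]) = 118.5 × 2 / 59.0 = 4.0169.
[out]/[in] = 10^(4.0169) = 1.04e+04.
[in] = 2.47 / 1.04e+04 = 0.0002375 mmol L⁻¹.

0.000238 mmol L⁻¹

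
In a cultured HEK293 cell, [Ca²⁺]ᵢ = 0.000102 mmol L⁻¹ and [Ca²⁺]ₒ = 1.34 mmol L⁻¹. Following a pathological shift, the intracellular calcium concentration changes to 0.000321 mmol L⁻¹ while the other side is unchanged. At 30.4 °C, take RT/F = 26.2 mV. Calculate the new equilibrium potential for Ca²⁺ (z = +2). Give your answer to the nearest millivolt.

109 mV

After the shift: [Ca²⁺]_out = 1.34, [Ca²⁺]_in = 0.000321 mmol L⁻¹.
E_new = (26.2/2)·ln(1.34/0.000321) = 13.10 · (8.3367) = 109.21 mV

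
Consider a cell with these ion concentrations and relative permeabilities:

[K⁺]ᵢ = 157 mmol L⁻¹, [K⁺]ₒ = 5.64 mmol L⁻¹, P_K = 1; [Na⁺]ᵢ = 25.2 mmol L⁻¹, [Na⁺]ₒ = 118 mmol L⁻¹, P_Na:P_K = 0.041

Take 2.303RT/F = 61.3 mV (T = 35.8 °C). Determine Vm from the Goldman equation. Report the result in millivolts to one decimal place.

-72.2 mV

Vm = 61.3 · log₁₀[(Σ P·[cation]ₒ + Σ P·[anion]ᵢ) / (Σ P·[cation]ᵢ + Σ P·[anion]ₒ)]
Numerator = 1×5.64 + 0.041×118 = 10.48
Denominator = 1×157 + 0.041×25.2 = 158
Vm = 61.3 · log₁₀(0.066303) = 61.3 × (-1.1785) = -72.24 mV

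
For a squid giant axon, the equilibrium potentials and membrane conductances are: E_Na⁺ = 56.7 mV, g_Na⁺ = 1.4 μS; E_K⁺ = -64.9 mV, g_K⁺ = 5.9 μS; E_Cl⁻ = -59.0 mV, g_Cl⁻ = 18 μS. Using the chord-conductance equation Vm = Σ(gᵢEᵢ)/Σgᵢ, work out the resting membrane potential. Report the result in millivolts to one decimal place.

Σ gᵢEᵢ = 1.4·(56.7) + 5.9·(-64.9) + 18·(-59.0) = -1365.53
Σ gᵢ = 1.4 + 5.9 + 18 = 25.3
Vm = -1365.53 / 25.3 = -53.97 mV

-54.0 mV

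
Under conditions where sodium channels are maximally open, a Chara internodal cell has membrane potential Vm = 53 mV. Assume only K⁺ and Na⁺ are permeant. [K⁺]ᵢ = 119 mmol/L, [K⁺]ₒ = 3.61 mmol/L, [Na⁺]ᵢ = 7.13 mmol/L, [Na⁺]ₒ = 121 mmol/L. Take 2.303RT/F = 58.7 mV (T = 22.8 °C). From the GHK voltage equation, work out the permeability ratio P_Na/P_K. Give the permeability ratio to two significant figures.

15

Let α = P_Na/P_K. GHK: Vm = 58.7·log₁₀[(Kₒ + α·Naₒ)/(Kᵢ + α·Naᵢ)].
10^(Vm/58.7) = 10^(53.0/58.7) = 7.9964
So 7.9964·(Kᵢ + α·Naᵢ) = Kₒ + α·Naₒ → α = (7.9964·119.0 − 3.61) / (121.0 − 7.9964·7.13)
α = (951.6 − 3.61) / (121.0 − 57.01) = 948/63.99 = 14.82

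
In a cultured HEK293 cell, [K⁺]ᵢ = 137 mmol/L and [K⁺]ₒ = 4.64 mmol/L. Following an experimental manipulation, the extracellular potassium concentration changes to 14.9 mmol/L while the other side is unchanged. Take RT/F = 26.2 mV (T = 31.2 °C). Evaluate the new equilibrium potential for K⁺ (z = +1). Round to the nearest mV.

After the shift: [K⁺]_out = 14.9, [K⁺]_in = 137 mmol/L.
E_new = (26.2/1)·ln(14.9/137) = 26.20 · (-2.2186) = -58.13 mV

-58 mV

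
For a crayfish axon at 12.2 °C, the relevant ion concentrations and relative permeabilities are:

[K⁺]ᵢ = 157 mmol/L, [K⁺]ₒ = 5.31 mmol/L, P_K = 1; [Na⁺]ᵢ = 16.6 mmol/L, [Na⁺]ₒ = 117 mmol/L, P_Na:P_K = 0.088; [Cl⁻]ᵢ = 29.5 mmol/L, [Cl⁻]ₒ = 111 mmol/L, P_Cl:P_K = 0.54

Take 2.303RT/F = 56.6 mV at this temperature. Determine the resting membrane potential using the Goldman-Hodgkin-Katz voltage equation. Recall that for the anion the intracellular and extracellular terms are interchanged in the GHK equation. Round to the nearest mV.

-48 mV

Vm = 56.6 · log₁₀[(Σ P·[cation]ₒ + Σ P·[anion]ᵢ) / (Σ P·[cation]ᵢ + Σ P·[anion]ₒ)]
Numerator = 1×5.31 + 0.088×117 + 0.54×29.5 = 31.54
Denominator = 1×157 + 0.088×16.6 + 0.54×111 = 218.4
Vm = 56.6 · log₁₀(0.1444) = 56.6 × (-0.8404) = -47.57 mV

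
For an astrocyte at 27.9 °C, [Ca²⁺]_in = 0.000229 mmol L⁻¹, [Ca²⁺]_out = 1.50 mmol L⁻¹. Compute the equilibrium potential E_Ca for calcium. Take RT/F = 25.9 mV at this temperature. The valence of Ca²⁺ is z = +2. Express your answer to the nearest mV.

E = (25.9/z) · ln([Ca²⁺]_out/[Ca²⁺]_in) with z = +2.
= (25.9/2) · ln(1.50/0.000229) = 12.95 · ln(6550)
= 12.95 · (8.7873) = 113.79 mV

114 mV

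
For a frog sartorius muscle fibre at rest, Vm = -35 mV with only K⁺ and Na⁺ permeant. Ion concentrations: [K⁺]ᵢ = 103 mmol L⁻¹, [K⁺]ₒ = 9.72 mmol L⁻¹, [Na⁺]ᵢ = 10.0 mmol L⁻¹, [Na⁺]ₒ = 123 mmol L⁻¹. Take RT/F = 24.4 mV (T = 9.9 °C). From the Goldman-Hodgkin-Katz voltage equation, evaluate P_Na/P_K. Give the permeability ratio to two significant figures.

Let α = P_Na/P_K. GHK: Vm = 24.4·ln[(Kₒ + α·Naₒ)/(Kᵢ + α·Naᵢ)].
e^(Vm/24.4) = e^(-35.0/24.4) = 0.23825
So 0.23825·(Kᵢ + α·Naᵢ) = Kₒ + α·Naₒ → α = (0.23825·103.0 − 9.72) / (123.0 − 0.23825·10.0)
α = (24.54 − 9.72) / (123.0 − 2.383) = 14.82/120.6 = 0.1229

0.12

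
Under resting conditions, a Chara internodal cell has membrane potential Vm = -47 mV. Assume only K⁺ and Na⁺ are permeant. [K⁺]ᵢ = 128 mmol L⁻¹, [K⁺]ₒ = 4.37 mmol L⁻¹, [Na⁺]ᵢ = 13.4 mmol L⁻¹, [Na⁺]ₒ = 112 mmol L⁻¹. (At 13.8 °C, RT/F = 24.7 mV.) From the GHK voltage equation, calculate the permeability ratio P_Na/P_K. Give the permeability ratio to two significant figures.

0.13

Let α = P_Na/P_K. GHK: Vm = 24.7·ln[(Kₒ + α·Naₒ)/(Kᵢ + α·Naᵢ)].
e^(Vm/24.7) = e^(-47.0/24.7) = 0.14915
So 0.14915·(Kᵢ + α·Naᵢ) = Kₒ + α·Naₒ → α = (0.14915·128.0 − 4.37) / (112.0 − 0.14915·13.4)
α = (19.09 − 4.37) / (112.0 − 1.999) = 14.72/110 = 0.1338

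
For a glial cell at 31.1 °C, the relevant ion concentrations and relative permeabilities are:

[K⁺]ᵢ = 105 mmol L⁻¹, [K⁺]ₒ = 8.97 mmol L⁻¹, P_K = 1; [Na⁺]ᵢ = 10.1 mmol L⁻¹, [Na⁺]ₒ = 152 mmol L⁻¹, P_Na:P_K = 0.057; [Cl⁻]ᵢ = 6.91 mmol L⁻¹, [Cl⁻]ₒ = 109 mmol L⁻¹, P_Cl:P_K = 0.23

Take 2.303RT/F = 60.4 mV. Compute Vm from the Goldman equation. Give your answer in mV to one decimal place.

Vm = 60.4 · log₁₀[(Σ P·[cation]ₒ + Σ P·[anion]ᵢ) / (Σ P·[cation]ᵢ + Σ P·[anion]ₒ)]
Numerator = 1×8.97 + 0.057×152 + 0.23×6.91 = 19.22
Denominator = 1×105 + 0.057×10.1 + 0.23×109 = 130.6
Vm = 60.4 · log₁₀(0.14714) = 60.4 × (-0.8323) = -50.27 mV

-50.3 mV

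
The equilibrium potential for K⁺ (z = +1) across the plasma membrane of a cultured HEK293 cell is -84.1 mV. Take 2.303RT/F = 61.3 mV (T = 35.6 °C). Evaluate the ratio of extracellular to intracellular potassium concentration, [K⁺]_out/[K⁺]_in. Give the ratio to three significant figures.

log₁₀([out]/[in]) = E·z/(61.3) = -84.1 × 1 / 61.3 = -1.3719
[out]/[in] = 10^(-1.3719) = 0.04247

0.0425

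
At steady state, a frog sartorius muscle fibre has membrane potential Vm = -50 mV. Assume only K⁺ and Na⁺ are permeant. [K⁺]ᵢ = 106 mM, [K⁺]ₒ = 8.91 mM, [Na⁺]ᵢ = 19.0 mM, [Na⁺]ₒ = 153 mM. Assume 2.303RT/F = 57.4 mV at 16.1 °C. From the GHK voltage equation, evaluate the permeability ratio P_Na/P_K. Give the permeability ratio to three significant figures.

Let α = P_Na/P_K. GHK: Vm = 57.4·log₁₀[(Kₒ + α·Naₒ)/(Kᵢ + α·Naᵢ)].
10^(Vm/57.4) = 10^(-50.0/57.4) = 0.13456
So 0.13456·(Kᵢ + α·Naᵢ) = Kₒ + α·Naₒ → α = (0.13456·106.0 − 8.91) / (153.0 − 0.13456·19.0)
α = (14.26 − 8.91) / (153.0 − 2.557) = 5.353/150.4 = 0.03558

0.0356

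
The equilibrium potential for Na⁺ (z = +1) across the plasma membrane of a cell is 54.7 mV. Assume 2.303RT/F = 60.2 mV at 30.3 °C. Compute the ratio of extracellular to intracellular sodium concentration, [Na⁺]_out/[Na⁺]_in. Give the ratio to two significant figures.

8.1

log₁₀([out]/[in]) = E·z/(60.2) = 54.7 × 1 / 60.2 = 0.9086
[out]/[in] = 10^(0.9086) = 8.103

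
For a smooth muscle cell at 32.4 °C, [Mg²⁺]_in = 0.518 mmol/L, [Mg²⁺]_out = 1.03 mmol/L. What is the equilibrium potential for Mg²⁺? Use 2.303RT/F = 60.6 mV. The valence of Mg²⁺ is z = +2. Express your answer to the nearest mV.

E = (60.6/z) · log₁₀([Mg²⁺]_out/[Mg²⁺]_in) with z = +2.
= (60.6/2) · log₁₀(1.03/0.518) = 30.30 · log₁₀(1.988)
= 30.30 · (0.2985) = 9.04 mV

9 mV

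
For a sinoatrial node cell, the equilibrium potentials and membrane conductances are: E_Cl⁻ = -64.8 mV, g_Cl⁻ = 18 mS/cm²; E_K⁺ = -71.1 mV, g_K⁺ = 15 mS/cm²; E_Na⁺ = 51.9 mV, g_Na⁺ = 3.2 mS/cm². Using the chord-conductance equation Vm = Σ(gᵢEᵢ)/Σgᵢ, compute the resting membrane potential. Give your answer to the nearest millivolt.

Σ gᵢEᵢ = 18·(-64.8) + 15·(-71.1) + 3.2·(51.9) = -2066.82
Σ gᵢ = 18 + 15 + 3.2 = 36.2
Vm = -2066.82 / 36.2 = -57.09 mV

-57 mV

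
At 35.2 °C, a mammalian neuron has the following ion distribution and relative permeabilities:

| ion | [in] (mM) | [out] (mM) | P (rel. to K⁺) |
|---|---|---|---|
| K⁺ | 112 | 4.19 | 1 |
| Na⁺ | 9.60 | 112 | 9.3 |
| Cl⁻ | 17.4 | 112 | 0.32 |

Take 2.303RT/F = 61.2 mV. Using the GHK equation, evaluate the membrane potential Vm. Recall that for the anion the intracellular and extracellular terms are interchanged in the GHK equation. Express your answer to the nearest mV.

Vm = 61.2 · log₁₀[(Σ P·[cation]ₒ + Σ P·[anion]ᵢ) / (Σ P·[cation]ᵢ + Σ P·[anion]ₒ)]
Numerator = 1×4.19 + 9.3×112 + 0.32×17.4 = 1051
Denominator = 1×112 + 9.3×9.60 + 0.32×112 = 237.1
Vm = 61.2 · log₁₀(4.4339) = 61.2 × (0.6468) = 39.58 mV

40 mV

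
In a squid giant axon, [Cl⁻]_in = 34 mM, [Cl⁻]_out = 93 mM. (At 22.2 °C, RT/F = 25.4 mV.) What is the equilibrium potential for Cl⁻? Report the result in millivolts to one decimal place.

E = (25.4/z) · ln([Cl⁻]_out/[Cl⁻]_in) with z = -1.
For an anion, dividing by z = -1 reverses the sign.
= (25.4/-1) · ln(93/34) = -25.40 · ln(2.735)
= -25.40 · (1.0062) = -25.56 mV

-25.6 mV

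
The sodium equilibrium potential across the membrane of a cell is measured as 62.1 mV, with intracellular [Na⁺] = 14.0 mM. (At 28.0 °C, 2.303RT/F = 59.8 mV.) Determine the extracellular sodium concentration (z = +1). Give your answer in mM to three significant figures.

153 mM

Nernst: E = (59.8/1) · log₁₀([out]/[in]), so log₁₀([out]/[in]) = 62.1 × 1 / 59.8 = 1.0385.
[out]/[in] = 10^(1.0385) = 10.93.
[out] = 10.93 × 14.0 = 153 mM.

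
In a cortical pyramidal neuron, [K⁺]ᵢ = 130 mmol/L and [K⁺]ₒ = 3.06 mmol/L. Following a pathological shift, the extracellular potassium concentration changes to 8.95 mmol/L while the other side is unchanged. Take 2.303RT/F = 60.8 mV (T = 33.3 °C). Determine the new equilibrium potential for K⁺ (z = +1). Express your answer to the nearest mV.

After the shift: [K⁺]_out = 8.95, [K⁺]_in = 130 mmol/L.
E_new = (60.8/1)·log₁₀(8.95/130) = 60.80 · (-1.1621) = -70.66 mV

-71 mV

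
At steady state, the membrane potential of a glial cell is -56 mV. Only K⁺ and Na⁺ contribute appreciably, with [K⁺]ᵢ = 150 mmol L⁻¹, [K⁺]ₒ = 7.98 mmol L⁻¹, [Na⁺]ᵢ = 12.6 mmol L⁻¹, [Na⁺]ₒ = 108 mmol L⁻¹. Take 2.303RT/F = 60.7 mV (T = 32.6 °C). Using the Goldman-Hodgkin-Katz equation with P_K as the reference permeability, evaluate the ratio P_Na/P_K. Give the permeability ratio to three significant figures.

0.0934

Let α = P_Na/P_K. GHK: Vm = 60.7·log₁₀[(Kₒ + α·Naₒ)/(Kᵢ + α·Naᵢ)].
10^(Vm/60.7) = 10^(-56.0/60.7) = 0.11952
So 0.11952·(Kᵢ + α·Naᵢ) = Kₒ + α·Naₒ → α = (0.11952·150.0 − 7.98) / (108.0 − 0.11952·12.6)
α = (17.93 − 7.98) / (108.0 − 1.506) = 9.948/106.5 = 0.09341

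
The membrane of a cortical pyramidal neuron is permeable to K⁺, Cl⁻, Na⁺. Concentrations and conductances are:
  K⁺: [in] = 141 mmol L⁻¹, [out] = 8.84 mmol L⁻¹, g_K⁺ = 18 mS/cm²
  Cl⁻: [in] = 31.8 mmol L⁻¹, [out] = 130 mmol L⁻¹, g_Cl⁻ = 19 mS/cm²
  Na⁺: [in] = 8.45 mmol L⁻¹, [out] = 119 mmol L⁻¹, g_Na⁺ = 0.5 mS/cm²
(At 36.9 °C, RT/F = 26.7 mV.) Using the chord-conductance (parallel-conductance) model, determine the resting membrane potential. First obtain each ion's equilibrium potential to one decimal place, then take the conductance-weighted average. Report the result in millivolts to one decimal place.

E_K⁺ = (26.7/1)·ln(8.84/141) = -73.9 mV
E_Cl⁻ = (26.7/-1)·ln(130/31.8) = -37.6 mV
E_Na⁺ = (26.7/1)·ln(119/8.45) = 70.6 mV
Vm = (Σ gᵢEᵢ)/(Σ gᵢ) = (18·-73.9 + 19·-37.6 + 0.5·70.6) / (18 + 19 + 0.5)
= -2009.30 / 37.5 = -53.58 mV

-53.6 mV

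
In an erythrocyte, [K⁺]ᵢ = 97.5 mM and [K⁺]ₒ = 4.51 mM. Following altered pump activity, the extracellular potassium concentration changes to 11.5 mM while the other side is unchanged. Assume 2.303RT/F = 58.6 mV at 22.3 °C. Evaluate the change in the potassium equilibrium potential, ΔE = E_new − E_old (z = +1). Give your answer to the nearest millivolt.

24 mV

E_old = (58.6/1)·log₁₀(4.51/97.5) = -78.22 mV
E_new = (58.6/1)·log₁₀(11.5/97.5) = -54.40 mV
ΔE = -54.40 − (-78.22) = 23.82 mV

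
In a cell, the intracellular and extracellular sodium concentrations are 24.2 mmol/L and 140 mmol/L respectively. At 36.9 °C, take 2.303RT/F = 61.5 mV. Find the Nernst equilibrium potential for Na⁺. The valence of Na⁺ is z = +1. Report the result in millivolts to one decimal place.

46.9 mV

E = (61.5/z) · log₁₀([Na⁺]_out/[Na⁺]_in) with z = +1.
= (61.5/1) · log₁₀(140/24.2) = 61.50 · log₁₀(5.785)
= 61.50 · (0.7623) = 46.88 mV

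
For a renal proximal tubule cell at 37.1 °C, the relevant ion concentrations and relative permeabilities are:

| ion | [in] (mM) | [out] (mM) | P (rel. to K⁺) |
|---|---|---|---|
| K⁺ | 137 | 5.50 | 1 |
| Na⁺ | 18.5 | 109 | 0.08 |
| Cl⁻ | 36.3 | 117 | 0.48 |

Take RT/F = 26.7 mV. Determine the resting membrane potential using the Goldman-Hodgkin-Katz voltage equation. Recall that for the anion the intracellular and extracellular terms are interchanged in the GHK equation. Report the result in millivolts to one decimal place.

Vm = 26.7 · ln[(Σ P·[cation]ₒ + Σ P·[anion]ᵢ) / (Σ P·[cation]ᵢ + Σ P·[anion]ₒ)]
Numerator = 1×5.50 + 0.08×109 + 0.48×36.3 = 31.64
Denominator = 1×137 + 0.08×18.5 + 0.48×117 = 194.6
Vm = 26.7 · ln(0.16258) = 26.7 × (-1.8166) = -48.50 mV

-48.5 mV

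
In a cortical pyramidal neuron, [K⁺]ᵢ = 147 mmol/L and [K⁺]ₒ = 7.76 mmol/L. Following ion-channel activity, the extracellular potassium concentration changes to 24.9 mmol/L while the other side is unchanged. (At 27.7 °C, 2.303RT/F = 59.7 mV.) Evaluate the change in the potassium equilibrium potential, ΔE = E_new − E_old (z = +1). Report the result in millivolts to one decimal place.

30.2 mV

E_old = (59.7/1)·log₁₀(7.76/147) = -76.26 mV
E_new = (59.7/1)·log₁₀(24.9/147) = -46.04 mV
ΔE = -46.04 − (-76.26) = 30.23 mV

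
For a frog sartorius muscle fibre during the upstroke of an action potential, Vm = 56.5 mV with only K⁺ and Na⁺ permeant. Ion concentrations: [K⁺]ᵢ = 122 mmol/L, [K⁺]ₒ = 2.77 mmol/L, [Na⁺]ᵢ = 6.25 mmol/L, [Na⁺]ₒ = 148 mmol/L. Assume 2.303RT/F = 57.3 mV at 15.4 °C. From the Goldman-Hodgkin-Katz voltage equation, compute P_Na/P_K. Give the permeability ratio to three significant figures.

13.5

Let α = P_Na/P_K. GHK: Vm = 57.3·log₁₀[(Kₒ + α·Naₒ)/(Kᵢ + α·Naᵢ)].
10^(Vm/57.3) = 10^(56.5/57.3) = 9.6836
So 9.6836·(Kᵢ + α·Naᵢ) = Kₒ + α·Naₒ → α = (9.6836·122.0 − 2.77) / (148.0 − 9.6836·6.25)
α = (1181 − 2.77) / (148.0 − 60.52) = 1179/87.48 = 13.47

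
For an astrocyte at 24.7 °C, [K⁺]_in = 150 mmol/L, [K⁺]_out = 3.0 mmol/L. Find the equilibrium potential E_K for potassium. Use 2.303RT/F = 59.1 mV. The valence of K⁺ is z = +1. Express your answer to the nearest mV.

E = (59.1/z) · log₁₀([K⁺]_out/[K⁺]_in) with z = +1.
= (59.1/1) · log₁₀(3.0/150) = 59.10 · log₁₀(0.02)
= 59.10 · (-1.6990) = -100.41 mV

-100 mV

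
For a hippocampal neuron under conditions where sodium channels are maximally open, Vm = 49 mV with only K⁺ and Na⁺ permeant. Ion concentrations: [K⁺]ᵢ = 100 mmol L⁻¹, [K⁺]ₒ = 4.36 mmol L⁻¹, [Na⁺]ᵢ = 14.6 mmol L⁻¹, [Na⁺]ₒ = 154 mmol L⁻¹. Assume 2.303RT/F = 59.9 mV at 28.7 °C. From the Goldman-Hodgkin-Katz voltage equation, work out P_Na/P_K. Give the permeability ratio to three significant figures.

Let α = P_Na/P_K. GHK: Vm = 59.9·log₁₀[(Kₒ + α·Naₒ)/(Kᵢ + α·Naᵢ)].
10^(Vm/59.9) = 10^(49.0/59.9) = 6.577
So 6.577·(Kᵢ + α·Naᵢ) = Kₒ + α·Naₒ → α = (6.577·100.0 − 4.36) / (154.0 − 6.577·14.6)
α = (657.7 − 4.36) / (154.0 − 96.02) = 653.3/57.98 = 11.27

11.3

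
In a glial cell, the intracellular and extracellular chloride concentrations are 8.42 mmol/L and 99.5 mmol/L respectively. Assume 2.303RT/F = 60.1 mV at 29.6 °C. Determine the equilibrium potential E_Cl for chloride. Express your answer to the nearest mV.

-64 mV

E = (60.1/z) · log₁₀([Cl⁻]_out/[Cl⁻]_in) with z = -1.
For an anion, dividing by z = -1 reverses the sign.
= (60.1/-1) · log₁₀(99.5/8.42) = -60.10 · log₁₀(11.82)
= -60.10 · (1.0725) = -64.46 mV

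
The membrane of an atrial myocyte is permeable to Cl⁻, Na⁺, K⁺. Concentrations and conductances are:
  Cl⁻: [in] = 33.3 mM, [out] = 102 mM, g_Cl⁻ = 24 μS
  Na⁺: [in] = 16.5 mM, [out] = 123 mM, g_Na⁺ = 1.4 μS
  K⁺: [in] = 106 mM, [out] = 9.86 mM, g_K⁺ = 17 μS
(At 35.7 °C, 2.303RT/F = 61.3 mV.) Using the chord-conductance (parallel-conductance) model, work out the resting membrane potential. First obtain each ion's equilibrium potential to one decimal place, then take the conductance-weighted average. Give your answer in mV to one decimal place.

-40.4 mV

E_Cl⁻ = (61.3/-1)·log₁₀(102/33.3) = -29.8 mV
E_Na⁺ = (61.3/1)·log₁₀(123/16.5) = 53.5 mV
E_K⁺ = (61.3/1)·log₁₀(9.86/106) = -63.2 mV
Vm = (Σ gᵢEᵢ)/(Σ gᵢ) = (24·-29.8 + 1.4·53.5 + 17·-63.2) / (24 + 1.4 + 17)
= -1714.70 / 42.4 = -40.44 mV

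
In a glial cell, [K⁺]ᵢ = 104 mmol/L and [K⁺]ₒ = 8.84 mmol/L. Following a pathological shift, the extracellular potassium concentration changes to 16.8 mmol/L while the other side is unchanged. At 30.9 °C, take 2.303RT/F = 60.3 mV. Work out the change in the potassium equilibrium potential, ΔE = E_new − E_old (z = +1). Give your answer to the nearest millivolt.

17 mV

E_old = (60.3/1)·log₁₀(8.84/104) = -64.56 mV
E_new = (60.3/1)·log₁₀(16.8/104) = -47.74 mV
ΔE = -47.74 − (-64.56) = 16.82 mV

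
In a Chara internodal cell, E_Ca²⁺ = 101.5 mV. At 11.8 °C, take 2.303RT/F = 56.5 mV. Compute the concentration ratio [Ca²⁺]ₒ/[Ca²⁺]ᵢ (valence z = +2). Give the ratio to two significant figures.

3900

log₁₀([out]/[in]) = E·z/(56.5) = 101.5 × 2 / 56.5 = 3.5929
[out]/[in] = 10^(3.5929) = 3917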